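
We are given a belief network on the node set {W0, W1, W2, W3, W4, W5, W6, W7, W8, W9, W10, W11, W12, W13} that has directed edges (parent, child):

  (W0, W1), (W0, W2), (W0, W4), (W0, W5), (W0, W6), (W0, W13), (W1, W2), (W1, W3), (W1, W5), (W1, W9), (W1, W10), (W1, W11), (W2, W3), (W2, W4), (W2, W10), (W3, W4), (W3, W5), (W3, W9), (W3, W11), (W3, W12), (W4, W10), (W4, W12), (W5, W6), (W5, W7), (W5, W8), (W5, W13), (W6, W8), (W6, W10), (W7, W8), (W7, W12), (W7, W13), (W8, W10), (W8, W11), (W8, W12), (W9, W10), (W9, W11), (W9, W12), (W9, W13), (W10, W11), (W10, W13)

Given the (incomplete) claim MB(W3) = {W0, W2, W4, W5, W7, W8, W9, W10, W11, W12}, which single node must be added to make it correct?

By definition, MB(W3) is built from W3's parents, W3's children, and the co-parents of W3.
W3 has parents W1, W2.
Ch(W3) = {W4, W5, W9, W11, W12}.
Co-parents of W3 (other parents of its children):
  parents(W4) \ {W3} = {W0, W2}.
  W5's other parents are W0, W1.
  W9 also has parent W1.
  W11 also has parents W1, W8, W9, W10.
  W12's other parents are W4, W7, W8, W9.
MB(W3) = {W0, W1, W2, W4, W5, W7, W8, W9, W10, W11, W12}.
Comparing with the claimed set, W1 is missing.

W1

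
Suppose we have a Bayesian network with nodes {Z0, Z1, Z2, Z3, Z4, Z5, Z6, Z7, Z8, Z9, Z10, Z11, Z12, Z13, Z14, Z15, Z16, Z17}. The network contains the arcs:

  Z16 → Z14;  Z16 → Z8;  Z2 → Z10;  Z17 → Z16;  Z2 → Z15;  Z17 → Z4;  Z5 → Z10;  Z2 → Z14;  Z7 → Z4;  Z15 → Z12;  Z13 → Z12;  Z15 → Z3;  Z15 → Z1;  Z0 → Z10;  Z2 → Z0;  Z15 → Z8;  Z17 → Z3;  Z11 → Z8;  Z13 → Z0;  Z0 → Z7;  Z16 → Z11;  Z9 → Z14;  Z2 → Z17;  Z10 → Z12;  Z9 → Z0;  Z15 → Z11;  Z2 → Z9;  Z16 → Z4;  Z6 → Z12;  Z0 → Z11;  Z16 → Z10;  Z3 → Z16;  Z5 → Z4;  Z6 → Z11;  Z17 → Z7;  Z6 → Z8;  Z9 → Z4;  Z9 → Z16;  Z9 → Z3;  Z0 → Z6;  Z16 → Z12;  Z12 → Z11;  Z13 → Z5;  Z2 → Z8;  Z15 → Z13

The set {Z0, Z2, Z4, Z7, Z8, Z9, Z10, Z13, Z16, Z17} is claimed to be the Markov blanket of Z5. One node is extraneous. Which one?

Z8

A node's Markov blanket = Pa ∪ Ch ∪ (parents of Ch other than the node itself).
Z5 has parent Z13.
Z5's children: Z4, Z10.
Co-parents of Z5 (other parents of its children):
  Z10 also has parents Z0, Z2, Z16.
  Z4 also has parents Z7, Z9, Z16, Z17.
MB(Z5) = {Z0, Z2, Z4, Z7, Z9, Z10, Z13, Z16, Z17}.
Z8 is neither a parent, child, nor co-parent of Z5, so it does not belong.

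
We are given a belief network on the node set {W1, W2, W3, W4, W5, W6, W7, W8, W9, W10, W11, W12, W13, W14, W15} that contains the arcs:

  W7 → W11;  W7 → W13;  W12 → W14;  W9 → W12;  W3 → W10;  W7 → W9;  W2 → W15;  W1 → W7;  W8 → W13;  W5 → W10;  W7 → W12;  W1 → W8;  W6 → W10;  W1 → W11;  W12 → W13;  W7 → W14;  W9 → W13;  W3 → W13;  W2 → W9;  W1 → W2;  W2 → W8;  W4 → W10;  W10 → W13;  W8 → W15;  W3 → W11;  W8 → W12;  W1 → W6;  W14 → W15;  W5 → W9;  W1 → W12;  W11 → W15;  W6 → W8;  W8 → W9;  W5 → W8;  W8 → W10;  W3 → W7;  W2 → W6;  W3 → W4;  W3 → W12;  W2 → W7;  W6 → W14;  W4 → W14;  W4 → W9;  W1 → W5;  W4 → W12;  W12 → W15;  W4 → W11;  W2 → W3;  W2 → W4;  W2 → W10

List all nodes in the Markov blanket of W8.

{W1, W2, W3, W4, W5, W6, W7, W9, W10, W11, W12, W13, W14, W15}

By definition, MB(W8) is built from W8's parents, W8's children, and the co-parents of W8.
Parents of W8: W1, W2, W5, W6.
Children of W8: W9, W10, W12, W13, W15.
Co-parents of W8 (other parents of its children):
  W9 also has parents W2, W4, W5, W7.
  W10's other parents are W2, W3, W4, W5, W6.
  parents(W12) \ {W8} = {W1, W3, W4, W7, W9}.
  W13 also has parents W3, W7, W9, W10, W12.
  parents(W15) \ {W8} = {W2, W11, W12, W14}.
Taking the union gives {W1, W2, W3, W4, W5, W6, W7, W9, W10, W11, W12, W13, W14, W15}.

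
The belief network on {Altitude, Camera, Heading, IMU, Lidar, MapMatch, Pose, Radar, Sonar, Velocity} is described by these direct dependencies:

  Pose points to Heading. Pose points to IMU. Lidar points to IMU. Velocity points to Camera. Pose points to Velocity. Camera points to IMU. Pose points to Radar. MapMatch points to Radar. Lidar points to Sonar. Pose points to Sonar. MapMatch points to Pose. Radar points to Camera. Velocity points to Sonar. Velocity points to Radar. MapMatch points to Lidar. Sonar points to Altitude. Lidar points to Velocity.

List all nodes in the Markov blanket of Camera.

{IMU, Lidar, Pose, Radar, Velocity}

The Markov blanket of a node is its parents, its children, and the other parents of its children.
Camera's parents: Radar, Velocity.
Camera has child IMU.
Other parents of Camera's children:
  IMU's other parents are Lidar, Pose.
Union: {Radar, Velocity} ∪ {IMU} ∪ {Lidar, Pose} = {IMU, Lidar, Pose, Radar, Velocity}.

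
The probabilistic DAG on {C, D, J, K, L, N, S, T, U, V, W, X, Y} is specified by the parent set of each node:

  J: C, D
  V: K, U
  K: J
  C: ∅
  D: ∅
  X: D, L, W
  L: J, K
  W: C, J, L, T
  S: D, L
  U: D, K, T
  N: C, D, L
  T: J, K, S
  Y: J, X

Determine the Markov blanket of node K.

{D, J, L, S, T, U, V}

The Markov blanket of a node is its parents, its children, and the other parents of its children.
K's parents: J.
Ch(K) = {L, T, U, V}.
Other parents of K's children:
  L's other parent is J.
  T also has parents J, S.
  U's other parents are D, T.
  V also has parent U.
MB(K) = {D, J, L, S, T, U, V}.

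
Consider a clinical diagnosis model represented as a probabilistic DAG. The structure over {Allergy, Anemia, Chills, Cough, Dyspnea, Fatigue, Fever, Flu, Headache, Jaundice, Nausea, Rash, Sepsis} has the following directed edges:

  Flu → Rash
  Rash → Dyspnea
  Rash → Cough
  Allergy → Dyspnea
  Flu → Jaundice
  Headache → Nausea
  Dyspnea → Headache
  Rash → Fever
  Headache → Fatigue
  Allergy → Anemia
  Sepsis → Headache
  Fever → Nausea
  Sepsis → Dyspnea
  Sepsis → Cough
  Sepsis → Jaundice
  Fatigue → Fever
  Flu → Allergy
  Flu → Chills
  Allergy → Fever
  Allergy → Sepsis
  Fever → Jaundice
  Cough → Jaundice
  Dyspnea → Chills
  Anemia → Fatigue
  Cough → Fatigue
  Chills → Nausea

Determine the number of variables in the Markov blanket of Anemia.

4

A node's Markov blanket = Pa ∪ Ch ∪ (parents of Ch other than the node itself).
Anemia's parents: Allergy.
Anemia's children: Fatigue.
Parents of each child, excluding Anemia:
  Fatigue: Cough, Headache
MB(Anemia) = {Allergy, Cough, Fatigue, Headache}, which has 4 nodes.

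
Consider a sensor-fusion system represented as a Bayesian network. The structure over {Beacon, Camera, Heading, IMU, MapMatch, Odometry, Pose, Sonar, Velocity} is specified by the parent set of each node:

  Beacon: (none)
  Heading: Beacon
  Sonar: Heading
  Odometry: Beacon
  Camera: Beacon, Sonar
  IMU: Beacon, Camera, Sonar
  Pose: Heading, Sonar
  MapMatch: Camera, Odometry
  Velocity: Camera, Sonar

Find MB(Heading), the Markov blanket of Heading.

{Beacon, Pose, Sonar}

By definition, MB(Heading) is built from Heading's parents, Heading's children, and the co-parents of Heading.
Ch(Heading) = {Pose, Sonar}.
Heading has parent Beacon.
For each child, the remaining parents (spouses of Heading):
  Sonar has no other parent.
  Pose also has parent Sonar.
Taking the union gives {Beacon, Pose, Sonar}.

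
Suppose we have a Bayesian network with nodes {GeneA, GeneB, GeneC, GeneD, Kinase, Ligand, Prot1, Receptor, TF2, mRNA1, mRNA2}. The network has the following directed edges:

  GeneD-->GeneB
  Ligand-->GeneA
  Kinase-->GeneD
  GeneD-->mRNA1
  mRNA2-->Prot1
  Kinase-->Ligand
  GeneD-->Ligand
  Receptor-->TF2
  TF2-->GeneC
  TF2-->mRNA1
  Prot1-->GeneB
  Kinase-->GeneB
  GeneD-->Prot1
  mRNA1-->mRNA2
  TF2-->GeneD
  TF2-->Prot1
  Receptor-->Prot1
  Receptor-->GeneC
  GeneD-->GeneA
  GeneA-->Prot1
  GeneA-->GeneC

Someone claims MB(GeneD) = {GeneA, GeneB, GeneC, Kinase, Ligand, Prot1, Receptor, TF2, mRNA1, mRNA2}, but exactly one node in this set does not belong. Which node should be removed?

GeneC

The Markov blanket of a node is its parents, its children, and the other parents of its children.
Children of GeneD: GeneA, GeneB, Ligand, Prot1, mRNA1.
GeneD's parents: Kinase, TF2.
Other parents of GeneD's children:
  Ligand's other parent is Kinase.
  GeneA also has parent Ligand.
  mRNA1 also has parent TF2.
  Prot1 also has parents GeneA, Receptor, TF2, mRNA2.
  GeneB's other parents are Kinase, Prot1.
MB(GeneD) = {GeneA, GeneB, Kinase, Ligand, Prot1, Receptor, TF2, mRNA1, mRNA2}.
GeneC is neither a parent, child, nor co-parent of GeneD, so it does not belong.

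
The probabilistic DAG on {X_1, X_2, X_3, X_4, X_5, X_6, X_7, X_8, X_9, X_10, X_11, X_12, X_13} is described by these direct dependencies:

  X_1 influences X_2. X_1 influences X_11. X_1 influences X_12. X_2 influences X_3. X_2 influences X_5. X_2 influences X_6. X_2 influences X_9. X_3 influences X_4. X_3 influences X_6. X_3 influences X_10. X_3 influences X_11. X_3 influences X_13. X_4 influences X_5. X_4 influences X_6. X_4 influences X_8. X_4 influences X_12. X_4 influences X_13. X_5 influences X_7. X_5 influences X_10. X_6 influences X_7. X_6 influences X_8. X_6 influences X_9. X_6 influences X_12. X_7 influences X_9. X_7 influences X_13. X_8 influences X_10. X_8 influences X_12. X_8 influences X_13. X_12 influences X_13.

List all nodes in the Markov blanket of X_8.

Parents of X_8: X_4, X_6.
Children of X_8: X_10, X_12, X_13.
For each child, the remaining parents (spouses of X_8):
  X_10's other parents are X_3, X_5.
  X_12 also has parents X_1, X_4, X_6.
  X_13 also has parents X_3, X_4, X_7, X_12.
MB(X_8) = {X_1, X_3, X_4, X_5, X_6, X_7, X_10, X_12, X_13}.

{X_1, X_3, X_4, X_5, X_6, X_7, X_10, X_12, X_13}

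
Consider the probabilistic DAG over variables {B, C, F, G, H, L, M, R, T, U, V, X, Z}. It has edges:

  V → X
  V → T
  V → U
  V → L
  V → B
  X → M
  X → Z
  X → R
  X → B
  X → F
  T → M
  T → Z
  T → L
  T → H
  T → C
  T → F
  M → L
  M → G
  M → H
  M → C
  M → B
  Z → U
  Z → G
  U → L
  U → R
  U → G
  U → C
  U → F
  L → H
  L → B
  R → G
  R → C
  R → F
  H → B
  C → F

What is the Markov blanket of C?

{F, M, R, T, U, X}

A node's Markov blanket = Pa ∪ Ch ∪ (parents of Ch other than the node itself).
Parents of C: M, R, T, U.
C has child F.
Parents of each child, excluding C:
  F also has parents R, T, U, X.
Union: {M, R, T, U} ∪ {F} ∪ {R, T, U, X} = {F, M, R, T, U, X}.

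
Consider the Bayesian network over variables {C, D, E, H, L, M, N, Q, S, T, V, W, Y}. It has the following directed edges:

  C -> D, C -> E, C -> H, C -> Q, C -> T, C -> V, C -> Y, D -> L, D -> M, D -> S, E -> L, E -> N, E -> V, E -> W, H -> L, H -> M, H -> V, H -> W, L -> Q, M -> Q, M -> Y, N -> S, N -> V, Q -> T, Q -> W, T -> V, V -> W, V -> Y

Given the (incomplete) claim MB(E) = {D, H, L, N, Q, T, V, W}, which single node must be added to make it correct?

A node's Markov blanket = Pa ∪ Ch ∪ (parents of Ch other than the node itself).
Parents of E: C.
E has children L, N, V, W.
Other parents of E's children:
  parents(L) \ {E} = {D, H}.
  N: no additional parents.
  V also has parents C, H, N, T.
  W also has parents H, Q, V.
MB(E) = {C, D, H, L, N, Q, T, V, W}.
Comparing with the claimed set, C is missing.

C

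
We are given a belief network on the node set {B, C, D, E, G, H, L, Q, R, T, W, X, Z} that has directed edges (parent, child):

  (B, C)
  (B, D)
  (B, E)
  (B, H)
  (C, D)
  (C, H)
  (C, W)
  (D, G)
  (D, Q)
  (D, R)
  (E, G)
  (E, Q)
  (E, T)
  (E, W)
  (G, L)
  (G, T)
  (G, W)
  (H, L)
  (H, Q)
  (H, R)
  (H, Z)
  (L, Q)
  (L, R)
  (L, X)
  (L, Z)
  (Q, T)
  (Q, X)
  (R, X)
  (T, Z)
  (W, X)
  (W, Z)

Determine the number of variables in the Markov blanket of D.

8

The Markov blanket of a node is its parents, its children, and the other parents of its children.
D has children G, Q, R.
D has parents B, C.
Co-parents of D (other parents of its children):
  G's other parent is E.
  Q also has parents E, H, L.
  R's other parents are H, L.
MB(D) = {B, C, E, G, H, L, Q, R}, which has 8 nodes.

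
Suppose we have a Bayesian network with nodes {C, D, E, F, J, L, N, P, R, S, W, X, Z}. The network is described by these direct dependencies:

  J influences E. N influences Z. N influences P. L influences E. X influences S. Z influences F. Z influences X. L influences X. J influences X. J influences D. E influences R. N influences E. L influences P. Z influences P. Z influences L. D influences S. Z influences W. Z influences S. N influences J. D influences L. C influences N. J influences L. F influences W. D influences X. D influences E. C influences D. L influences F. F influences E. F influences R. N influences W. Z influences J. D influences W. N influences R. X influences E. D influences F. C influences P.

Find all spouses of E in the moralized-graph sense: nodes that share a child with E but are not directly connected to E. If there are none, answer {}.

{}

Children of E: R.
  R's other parents are F, N.
Excluding nodes already adjacent to E (D, F, J, L, N, R, X), the co-parent-only contribution is {}.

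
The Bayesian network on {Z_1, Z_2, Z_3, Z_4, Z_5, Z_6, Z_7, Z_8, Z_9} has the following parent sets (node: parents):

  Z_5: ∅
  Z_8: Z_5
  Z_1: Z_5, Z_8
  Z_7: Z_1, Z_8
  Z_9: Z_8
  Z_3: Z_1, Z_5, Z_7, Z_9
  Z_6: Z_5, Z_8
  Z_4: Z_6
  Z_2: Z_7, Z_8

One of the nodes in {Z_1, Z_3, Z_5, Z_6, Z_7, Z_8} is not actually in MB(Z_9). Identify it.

Recall MB(v) = parents ∪ children ∪ spouses, where spouses are the other parents of v's children.
Parents of Z_9: Z_8.
Children of Z_9: Z_3.
For each child, the remaining parents (spouses of Z_9):
  Z_3: Z_1, Z_5, Z_7
MB(Z_9) = {Z_1, Z_3, Z_5, Z_7, Z_8}.
Z_6 is neither a parent, child, nor co-parent of Z_9, so it does not belong.

Z_6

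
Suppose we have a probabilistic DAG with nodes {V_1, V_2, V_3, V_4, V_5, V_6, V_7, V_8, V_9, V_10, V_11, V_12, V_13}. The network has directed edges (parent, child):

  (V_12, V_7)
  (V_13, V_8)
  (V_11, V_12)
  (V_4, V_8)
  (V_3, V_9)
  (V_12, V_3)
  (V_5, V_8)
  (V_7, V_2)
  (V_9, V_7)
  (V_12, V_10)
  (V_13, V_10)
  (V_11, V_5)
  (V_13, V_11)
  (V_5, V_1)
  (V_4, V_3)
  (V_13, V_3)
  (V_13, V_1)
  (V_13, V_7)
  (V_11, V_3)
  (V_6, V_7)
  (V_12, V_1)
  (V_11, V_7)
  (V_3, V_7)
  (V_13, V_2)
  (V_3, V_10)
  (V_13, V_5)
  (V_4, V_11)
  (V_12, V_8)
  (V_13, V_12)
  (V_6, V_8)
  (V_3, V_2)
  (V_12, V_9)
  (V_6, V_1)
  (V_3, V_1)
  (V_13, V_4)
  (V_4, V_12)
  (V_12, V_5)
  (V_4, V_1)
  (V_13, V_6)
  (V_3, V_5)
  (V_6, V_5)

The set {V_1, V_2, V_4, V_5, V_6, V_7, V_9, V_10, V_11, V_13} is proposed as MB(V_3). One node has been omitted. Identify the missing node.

V_12

A node's Markov blanket = Pa ∪ Ch ∪ (parents of Ch other than the node itself).
Parents of V_3: V_4, V_11, V_12, V_13.
V_3's children: V_1, V_2, V_5, V_7, V_9, V_10.
Parents of each child, excluding V_3:
  V_9's other parent is V_12.
  parents(V_7) \ {V_3} = {V_6, V_9, V_11, V_12, V_13}.
  V_5's other parents are V_6, V_11, V_12, V_13.
  V_1's other parents are V_4, V_5, V_6, V_12, V_13.
  V_2 also has parents V_7, V_13.
  V_10 also has parents V_12, V_13.
MB(V_3) = {V_1, V_2, V_4, V_5, V_6, V_7, V_9, V_10, V_11, V_12, V_13}.
Comparing with the claimed set, V_12 is missing.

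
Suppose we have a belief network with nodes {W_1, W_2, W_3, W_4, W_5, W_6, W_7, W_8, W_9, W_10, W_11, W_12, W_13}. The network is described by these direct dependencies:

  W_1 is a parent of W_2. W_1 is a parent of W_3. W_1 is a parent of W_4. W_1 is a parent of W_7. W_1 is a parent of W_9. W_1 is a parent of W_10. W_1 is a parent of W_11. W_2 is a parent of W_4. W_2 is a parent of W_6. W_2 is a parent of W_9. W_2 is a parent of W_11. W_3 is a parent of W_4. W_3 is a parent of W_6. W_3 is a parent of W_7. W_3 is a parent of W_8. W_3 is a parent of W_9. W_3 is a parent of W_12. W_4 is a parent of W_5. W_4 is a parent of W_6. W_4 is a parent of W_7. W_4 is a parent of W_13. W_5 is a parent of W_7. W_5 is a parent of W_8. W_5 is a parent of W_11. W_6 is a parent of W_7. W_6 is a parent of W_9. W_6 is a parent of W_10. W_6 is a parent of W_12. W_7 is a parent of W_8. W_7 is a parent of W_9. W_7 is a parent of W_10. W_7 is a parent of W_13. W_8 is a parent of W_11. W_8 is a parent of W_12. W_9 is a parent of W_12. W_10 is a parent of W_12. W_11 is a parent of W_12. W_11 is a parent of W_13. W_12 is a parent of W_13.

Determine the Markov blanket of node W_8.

{W_1, W_2, W_3, W_5, W_6, W_7, W_9, W_10, W_11, W_12}

By definition, MB(W_8) is built from W_8's parents, W_8's children, and the co-parents of W_8.
W_8 has parents W_3, W_5, W_7.
Children of W_8: W_11, W_12.
Co-parents of W_8 (other parents of its children):
  W_11: W_1, W_2, W_5
  W_12: W_3, W_6, W_9, W_10, W_11
Union: {W_3, W_5, W_7} ∪ {W_11, W_12} ∪ {W_1, W_2, W_3, W_5, W_6, W_9, W_10, W_11} = {W_1, W_2, W_3, W_5, W_6, W_7, W_9, W_10, W_11, W_12}.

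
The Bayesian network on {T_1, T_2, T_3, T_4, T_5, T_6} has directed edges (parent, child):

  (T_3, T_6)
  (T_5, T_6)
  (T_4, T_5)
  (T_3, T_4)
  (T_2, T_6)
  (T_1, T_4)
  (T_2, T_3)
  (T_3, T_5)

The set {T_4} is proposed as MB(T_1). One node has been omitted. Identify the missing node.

T_3

Recall MB(v) = parents ∪ children ∪ spouses, where spouses are the other parents of v's children.
T_1's children: T_4.
T_1's parents: none.
Co-parents of T_1 (other parents of its children):
  T_4's other parent is T_3.
MB(T_1) = {T_3, T_4}.
Comparing with the claimed set, T_3 is missing.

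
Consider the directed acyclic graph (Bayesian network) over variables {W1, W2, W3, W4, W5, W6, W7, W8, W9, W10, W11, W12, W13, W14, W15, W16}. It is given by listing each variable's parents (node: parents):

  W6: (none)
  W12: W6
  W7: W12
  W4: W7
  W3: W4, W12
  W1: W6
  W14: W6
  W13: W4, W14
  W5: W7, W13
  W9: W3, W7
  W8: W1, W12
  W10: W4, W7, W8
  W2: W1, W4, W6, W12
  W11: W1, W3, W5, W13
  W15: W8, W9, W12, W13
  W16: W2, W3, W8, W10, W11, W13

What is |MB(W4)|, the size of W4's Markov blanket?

10

Children of W4: W2, W3, W10, W13.
W4's parents: W7.
Co-parents of W4 (other parents of its children):
  parents(W3) \ {W4} = {W12}.
  W13's other parent is W14.
  W10's other parents are W7, W8.
  W2's other parents are W1, W6, W12.
MB(W4) = {W1, W2, W3, W6, W7, W8, W10, W12, W13, W14}, which has 10 nodes.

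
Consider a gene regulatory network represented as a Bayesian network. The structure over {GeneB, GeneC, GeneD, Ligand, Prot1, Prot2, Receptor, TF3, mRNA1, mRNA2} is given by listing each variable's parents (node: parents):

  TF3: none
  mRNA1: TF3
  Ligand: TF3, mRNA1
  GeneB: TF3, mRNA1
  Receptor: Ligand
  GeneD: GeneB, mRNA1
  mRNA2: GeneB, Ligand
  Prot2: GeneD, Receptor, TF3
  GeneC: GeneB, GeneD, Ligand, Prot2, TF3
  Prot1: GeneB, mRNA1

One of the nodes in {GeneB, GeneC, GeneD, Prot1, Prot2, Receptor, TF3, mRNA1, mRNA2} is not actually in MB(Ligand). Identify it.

Prot1

The Markov blanket of a node is its parents, its children, and the other parents of its children.
Ligand has children GeneC, Receptor, mRNA2.
Ligand's parents: TF3, mRNA1.
Other parents of Ligand's children:
  Receptor has no other parent.
  parents(mRNA2) \ {Ligand} = {GeneB}.
  GeneC's other parents are GeneB, GeneD, Prot2, TF3.
MB(Ligand) = {GeneB, GeneC, GeneD, Prot2, Receptor, TF3, mRNA1, mRNA2}.
Prot1 is neither a parent, child, nor co-parent of Ligand, so it does not belong.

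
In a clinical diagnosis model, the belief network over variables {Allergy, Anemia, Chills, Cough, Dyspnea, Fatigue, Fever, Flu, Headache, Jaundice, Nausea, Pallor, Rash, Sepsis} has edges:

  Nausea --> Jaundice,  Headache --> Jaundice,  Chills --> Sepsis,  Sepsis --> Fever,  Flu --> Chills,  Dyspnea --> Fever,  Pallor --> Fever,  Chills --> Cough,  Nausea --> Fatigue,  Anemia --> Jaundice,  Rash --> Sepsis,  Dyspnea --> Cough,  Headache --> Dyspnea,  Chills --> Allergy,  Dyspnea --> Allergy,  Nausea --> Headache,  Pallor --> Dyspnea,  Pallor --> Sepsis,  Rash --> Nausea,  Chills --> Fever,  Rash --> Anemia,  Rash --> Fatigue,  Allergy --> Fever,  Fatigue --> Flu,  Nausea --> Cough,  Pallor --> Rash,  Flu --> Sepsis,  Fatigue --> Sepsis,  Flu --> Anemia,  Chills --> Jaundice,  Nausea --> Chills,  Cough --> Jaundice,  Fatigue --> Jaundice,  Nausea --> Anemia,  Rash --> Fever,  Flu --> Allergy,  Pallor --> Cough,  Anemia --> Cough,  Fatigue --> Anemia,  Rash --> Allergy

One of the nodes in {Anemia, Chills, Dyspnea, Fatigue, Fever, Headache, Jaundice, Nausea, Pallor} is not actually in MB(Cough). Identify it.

Fever

By definition, MB(Cough) is built from Cough's parents, Cough's children, and the co-parents of Cough.
Pa(Cough) = {Anemia, Chills, Dyspnea, Nausea, Pallor}.
Cough's children: Jaundice.
Other parents of Cough's children:
  parents(Jaundice) \ {Cough} = {Anemia, Chills, Fatigue, Headache, Nausea}.
MB(Cough) = {Anemia, Chills, Dyspnea, Fatigue, Headache, Jaundice, Nausea, Pallor}.
Fever is neither a parent, child, nor co-parent of Cough, so it does not belong.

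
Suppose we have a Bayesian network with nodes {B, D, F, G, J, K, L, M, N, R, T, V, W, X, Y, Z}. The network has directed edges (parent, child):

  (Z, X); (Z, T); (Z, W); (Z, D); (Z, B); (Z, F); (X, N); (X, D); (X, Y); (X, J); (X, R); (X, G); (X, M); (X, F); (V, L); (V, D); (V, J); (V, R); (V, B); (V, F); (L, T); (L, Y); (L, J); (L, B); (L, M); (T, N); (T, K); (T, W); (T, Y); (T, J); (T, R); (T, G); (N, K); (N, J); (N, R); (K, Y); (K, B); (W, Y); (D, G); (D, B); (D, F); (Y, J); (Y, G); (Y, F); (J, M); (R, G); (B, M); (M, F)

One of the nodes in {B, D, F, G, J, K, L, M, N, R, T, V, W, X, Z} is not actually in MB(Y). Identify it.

A node's Markov blanket = Pa ∪ Ch ∪ (parents of Ch other than the node itself).
Y has parents K, L, T, W, X.
Y has children F, G, J.
Other parents of Y's children:
  J's other parents are L, N, T, V, X.
  parents(G) \ {Y} = {D, R, T, X}.
  F's other parents are D, M, V, X, Z.
MB(Y) = {D, F, G, J, K, L, M, N, R, T, V, W, X, Z}.
B is neither a parent, child, nor co-parent of Y, so it does not belong.

B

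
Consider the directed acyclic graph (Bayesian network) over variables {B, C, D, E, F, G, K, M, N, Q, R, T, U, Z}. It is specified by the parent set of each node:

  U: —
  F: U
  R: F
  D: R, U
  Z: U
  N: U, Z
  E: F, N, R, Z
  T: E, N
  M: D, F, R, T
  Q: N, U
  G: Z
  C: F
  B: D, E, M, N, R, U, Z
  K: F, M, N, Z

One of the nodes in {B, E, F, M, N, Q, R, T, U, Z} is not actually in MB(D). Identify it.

Q

Ch(D) = {B, M}.
Pa(D) = {R, U}.
Other parents of D's children:
  parents(M) \ {D} = {F, R, T}.
  B also has parents E, M, N, R, U, Z.
MB(D) = {B, E, F, M, N, R, T, U, Z}.
Q is neither a parent, child, nor co-parent of D, so it does not belong.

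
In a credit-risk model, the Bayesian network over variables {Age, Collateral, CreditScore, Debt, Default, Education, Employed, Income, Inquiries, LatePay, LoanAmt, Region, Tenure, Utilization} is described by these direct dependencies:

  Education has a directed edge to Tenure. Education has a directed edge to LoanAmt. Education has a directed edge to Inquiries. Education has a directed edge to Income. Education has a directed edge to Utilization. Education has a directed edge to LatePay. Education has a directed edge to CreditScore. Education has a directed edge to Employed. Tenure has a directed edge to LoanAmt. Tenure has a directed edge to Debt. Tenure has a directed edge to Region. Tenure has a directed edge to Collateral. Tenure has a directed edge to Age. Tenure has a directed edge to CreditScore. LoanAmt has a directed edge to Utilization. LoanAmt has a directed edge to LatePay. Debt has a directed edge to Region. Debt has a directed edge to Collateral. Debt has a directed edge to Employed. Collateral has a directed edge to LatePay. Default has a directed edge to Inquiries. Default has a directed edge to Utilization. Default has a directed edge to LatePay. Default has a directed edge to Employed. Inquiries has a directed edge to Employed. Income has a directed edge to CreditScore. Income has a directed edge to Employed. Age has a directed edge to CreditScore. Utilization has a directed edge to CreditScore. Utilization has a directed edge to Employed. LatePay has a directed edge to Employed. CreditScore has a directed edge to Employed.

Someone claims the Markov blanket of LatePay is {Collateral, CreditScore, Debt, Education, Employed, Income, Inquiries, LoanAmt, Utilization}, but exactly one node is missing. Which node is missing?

Pa(LatePay) = {Collateral, Default, Education, LoanAmt}.
Children of LatePay: Employed.
For each child, the remaining parents (spouses of LatePay):
  Employed's other parents are CreditScore, Debt, Default, Education, Income, Inquiries, Utilization.
MB(LatePay) = {Collateral, CreditScore, Debt, Default, Education, Employed, Income, Inquiries, LoanAmt, Utilization}.
Comparing with the claimed set, Default is missing.

Default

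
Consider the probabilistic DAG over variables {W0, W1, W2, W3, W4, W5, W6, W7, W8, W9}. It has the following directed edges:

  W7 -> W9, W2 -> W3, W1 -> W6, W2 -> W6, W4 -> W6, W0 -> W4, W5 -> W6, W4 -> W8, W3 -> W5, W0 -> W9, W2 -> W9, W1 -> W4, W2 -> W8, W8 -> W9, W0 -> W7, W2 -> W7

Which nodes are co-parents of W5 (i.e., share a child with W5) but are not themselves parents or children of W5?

{W1, W2, W4}

Children of W5: W6.
  W6: W1, W2, W4
Excluding nodes already adjacent to W5 (W3, W6), the co-parent-only contribution is {W1, W2, W4}.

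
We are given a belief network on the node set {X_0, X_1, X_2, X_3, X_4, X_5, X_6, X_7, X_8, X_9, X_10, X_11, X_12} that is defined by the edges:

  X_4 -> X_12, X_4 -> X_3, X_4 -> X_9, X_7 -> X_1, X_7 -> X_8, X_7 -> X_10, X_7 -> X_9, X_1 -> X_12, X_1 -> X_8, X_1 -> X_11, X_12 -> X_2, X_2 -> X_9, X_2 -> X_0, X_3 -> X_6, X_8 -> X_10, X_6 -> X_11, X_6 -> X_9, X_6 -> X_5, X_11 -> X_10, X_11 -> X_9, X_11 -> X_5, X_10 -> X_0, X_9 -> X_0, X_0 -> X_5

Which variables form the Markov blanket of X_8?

{X_1, X_7, X_10, X_11}

Parents of X_8: X_1, X_7.
Children of X_8: X_10.
For each child, the remaining parents (spouses of X_8):
  X_10: X_7, X_11
Union: {X_1, X_7} ∪ {X_10} ∪ {X_7, X_11} = {X_1, X_7, X_10, X_11}.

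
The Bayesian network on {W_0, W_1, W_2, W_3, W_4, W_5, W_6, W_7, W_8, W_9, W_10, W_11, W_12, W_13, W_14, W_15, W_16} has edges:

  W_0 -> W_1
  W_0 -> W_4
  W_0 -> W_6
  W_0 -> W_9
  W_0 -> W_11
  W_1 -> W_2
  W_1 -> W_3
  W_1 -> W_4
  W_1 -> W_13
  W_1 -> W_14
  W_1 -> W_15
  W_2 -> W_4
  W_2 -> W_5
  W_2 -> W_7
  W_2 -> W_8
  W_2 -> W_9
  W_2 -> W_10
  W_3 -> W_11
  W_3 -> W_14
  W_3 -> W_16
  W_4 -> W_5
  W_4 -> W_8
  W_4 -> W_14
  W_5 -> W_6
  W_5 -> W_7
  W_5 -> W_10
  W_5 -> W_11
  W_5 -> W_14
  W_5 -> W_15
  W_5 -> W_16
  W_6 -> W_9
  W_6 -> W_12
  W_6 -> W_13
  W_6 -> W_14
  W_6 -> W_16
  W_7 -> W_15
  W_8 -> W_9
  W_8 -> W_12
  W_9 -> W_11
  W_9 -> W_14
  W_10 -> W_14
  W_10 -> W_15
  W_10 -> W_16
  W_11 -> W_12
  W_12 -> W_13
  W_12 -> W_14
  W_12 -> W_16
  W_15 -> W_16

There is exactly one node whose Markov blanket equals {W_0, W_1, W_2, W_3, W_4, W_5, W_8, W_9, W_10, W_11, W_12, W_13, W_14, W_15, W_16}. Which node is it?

The target node must have every member of {W_0, W_1, W_2, W_3, W_4, W_5, W_8, W_9, W_10, W_11, W_12, W_13, W_14, W_15, W_16} as a parent, child, or co-parent, and no others.
Parents of W_6: W_0, W_5; children: W_9, W_12, W_13, W_14, W_16; co-parents: W_0, W_1, W_2, W_3, W_4, W_5, W_8, W_9, W_10, W_11, W_12, W_15.
These exactly cover the given set, so the node is W_6.

W_6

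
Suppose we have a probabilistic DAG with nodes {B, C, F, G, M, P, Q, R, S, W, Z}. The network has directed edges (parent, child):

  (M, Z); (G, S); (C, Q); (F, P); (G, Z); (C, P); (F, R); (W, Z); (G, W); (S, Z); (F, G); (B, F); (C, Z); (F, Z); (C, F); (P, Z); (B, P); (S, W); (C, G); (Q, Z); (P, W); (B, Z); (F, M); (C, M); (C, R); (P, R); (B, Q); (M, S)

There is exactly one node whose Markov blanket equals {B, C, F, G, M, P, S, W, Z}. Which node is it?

The target node must have every member of {B, C, F, G, M, P, S, W, Z} as a parent, child, or co-parent, and no others.
Parents of Q: B, C; children: Z; co-parents: B, C, F, G, M, P, S, W.
These exactly cover the given set, so the node is Q.

Q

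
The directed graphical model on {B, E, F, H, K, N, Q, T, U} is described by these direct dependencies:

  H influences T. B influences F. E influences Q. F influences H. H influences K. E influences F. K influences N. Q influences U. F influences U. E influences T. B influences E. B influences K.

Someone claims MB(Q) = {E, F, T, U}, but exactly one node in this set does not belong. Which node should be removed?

T

Parents of Q: E.
Q's children: U.
Other parents of Q's children:
  U: F
MB(Q) = {E, F, U}.
T is neither a parent, child, nor co-parent of Q, so it does not belong.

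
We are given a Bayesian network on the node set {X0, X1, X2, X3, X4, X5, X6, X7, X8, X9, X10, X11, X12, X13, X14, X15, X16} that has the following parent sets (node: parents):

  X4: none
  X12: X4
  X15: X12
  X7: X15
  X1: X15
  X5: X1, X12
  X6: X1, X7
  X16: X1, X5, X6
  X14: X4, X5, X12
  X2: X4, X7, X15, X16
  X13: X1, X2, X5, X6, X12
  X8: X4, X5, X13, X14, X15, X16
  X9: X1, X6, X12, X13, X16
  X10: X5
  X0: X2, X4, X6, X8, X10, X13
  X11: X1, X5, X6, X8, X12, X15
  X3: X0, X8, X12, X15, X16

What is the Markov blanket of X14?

{X4, X5, X8, X12, X13, X15, X16}

A node's Markov blanket = Pa ∪ Ch ∪ (parents of Ch other than the node itself).
Pa(X14) = {X4, X5, X12}.
X14 has child X8.
Other parents of X14's children:
  X8 also has parents X4, X5, X13, X15, X16.
Taking the union gives {X4, X5, X8, X12, X13, X15, X16}.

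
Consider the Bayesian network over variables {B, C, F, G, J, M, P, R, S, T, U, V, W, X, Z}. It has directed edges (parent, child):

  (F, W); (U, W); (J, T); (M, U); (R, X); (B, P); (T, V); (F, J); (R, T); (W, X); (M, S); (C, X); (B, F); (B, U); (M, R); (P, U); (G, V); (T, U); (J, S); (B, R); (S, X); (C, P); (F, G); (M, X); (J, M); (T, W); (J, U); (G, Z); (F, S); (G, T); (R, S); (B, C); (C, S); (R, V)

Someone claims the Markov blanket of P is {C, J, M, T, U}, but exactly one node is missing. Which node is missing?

Recall MB(v) = parents ∪ children ∪ spouses, where spouses are the other parents of v's children.
Pa(P) = {B, C}.
Ch(P) = {U}.
Other parents of P's children:
  parents(U) \ {P} = {B, J, M, T}.
MB(P) = {B, C, J, M, T, U}.
Comparing with the claimed set, B is missing.

B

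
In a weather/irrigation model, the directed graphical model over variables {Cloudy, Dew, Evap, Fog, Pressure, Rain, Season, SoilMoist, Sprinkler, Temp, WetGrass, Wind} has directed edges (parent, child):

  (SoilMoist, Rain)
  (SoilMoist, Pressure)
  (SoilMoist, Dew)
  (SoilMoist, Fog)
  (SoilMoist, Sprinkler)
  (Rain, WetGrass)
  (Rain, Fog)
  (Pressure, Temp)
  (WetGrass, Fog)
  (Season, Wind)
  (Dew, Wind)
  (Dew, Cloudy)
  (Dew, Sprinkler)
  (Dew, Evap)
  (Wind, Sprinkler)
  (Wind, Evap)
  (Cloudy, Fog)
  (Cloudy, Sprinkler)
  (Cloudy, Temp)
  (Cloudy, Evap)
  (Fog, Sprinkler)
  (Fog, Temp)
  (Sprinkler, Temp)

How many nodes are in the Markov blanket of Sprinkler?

Pa(Sprinkler) = {Cloudy, Dew, Fog, SoilMoist, Wind}.
Sprinkler has child Temp.
Other parents of Sprinkler's children:
  parents(Temp) \ {Sprinkler} = {Cloudy, Fog, Pressure}.
MB(Sprinkler) = {Cloudy, Dew, Fog, Pressure, SoilMoist, Temp, Wind}, which has 7 nodes.

7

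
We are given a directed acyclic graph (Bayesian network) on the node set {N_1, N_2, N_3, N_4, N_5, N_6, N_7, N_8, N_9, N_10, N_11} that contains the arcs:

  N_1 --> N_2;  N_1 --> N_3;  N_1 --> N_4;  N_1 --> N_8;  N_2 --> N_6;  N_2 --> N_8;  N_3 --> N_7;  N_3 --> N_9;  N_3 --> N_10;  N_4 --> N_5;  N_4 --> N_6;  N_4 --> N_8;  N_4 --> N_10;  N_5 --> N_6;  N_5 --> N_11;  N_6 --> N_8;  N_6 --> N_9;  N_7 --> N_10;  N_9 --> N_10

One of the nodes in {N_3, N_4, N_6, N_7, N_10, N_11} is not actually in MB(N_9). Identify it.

N_11

N_9 has child N_10.
N_9's parents: N_3, N_6.
Other parents of N_9's children:
  parents(N_10) \ {N_9} = {N_3, N_4, N_7}.
MB(N_9) = {N_3, N_4, N_6, N_7, N_10}.
N_11 is neither a parent, child, nor co-parent of N_9, so it does not belong.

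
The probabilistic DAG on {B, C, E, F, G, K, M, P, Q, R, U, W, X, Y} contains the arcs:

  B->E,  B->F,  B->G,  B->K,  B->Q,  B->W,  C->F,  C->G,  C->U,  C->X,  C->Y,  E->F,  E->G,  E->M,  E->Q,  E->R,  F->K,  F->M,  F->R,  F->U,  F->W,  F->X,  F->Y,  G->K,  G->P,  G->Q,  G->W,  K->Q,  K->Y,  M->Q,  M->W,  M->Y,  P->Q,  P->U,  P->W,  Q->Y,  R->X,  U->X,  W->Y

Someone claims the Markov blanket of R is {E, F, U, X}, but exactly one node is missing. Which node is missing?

C

R has parents E, F.
Children of R: X.
Parents of each child, excluding R:
  X's other parents are C, F, U.
MB(R) = {C, E, F, U, X}.
Comparing with the claimed set, C is missing.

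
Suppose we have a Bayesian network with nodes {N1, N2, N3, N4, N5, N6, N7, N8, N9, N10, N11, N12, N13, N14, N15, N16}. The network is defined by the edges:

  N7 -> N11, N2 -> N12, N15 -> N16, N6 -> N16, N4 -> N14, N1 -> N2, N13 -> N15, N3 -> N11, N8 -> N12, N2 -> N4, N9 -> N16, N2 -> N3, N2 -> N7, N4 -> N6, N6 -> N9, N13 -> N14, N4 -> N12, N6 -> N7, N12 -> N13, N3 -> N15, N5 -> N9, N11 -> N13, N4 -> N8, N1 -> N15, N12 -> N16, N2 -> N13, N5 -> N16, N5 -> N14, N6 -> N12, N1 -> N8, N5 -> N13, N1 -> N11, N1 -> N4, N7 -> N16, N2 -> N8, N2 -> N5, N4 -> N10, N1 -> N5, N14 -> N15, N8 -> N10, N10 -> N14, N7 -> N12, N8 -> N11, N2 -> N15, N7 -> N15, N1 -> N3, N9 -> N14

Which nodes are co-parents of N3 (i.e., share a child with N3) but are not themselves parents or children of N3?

{N7, N8, N13, N14}

Children of N3: N11, N15.
  N11's other parents are N1, N7, N8.
  N15's other parents are N1, N2, N7, N13, N14.
Excluding nodes already adjacent to N3 (N1, N2, N11, N15), the co-parent-only contribution is {N7, N8, N13, N14}.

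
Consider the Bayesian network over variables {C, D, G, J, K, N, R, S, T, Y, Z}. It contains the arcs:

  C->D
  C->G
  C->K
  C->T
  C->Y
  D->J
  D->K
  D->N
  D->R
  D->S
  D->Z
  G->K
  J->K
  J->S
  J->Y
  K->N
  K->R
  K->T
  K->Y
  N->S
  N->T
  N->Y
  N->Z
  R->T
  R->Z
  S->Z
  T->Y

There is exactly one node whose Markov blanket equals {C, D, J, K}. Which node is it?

The target node must have every member of {C, D, J, K} as a parent, child, or co-parent, and no others.
Parents of G: C; children: K; co-parents: C, D, J.
These exactly cover the given set, so the node is G.

G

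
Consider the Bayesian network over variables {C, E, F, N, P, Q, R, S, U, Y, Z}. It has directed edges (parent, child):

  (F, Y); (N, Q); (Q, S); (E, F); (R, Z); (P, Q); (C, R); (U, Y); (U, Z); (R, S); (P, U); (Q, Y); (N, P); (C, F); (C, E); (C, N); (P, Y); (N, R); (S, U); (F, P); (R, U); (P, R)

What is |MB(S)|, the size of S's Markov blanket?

4

Children of S: U.
S's parents: Q, R.
Co-parents of S (other parents of its children):
  U: P, R
MB(S) = {P, Q, R, U}, which has 4 nodes.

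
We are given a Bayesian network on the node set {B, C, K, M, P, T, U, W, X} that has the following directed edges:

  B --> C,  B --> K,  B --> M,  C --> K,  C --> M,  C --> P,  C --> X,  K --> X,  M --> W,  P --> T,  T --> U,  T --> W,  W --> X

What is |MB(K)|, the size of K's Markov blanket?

4

Pa(K) = {B, C}.
K has child X.
Co-parents of K (other parents of its children):
  parents(X) \ {K} = {C, W}.
MB(K) = {B, C, W, X}, which has 4 nodes.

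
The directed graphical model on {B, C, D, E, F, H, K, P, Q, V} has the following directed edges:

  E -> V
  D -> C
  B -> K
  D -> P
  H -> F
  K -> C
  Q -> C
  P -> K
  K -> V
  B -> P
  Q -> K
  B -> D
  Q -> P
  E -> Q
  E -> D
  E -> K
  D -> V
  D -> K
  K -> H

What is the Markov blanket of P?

{B, D, E, K, Q}

By definition, MB(P) is built from P's parents, P's children, and the co-parents of P.
P's parents: B, D, Q.
Children of P: K.
Parents of each child, excluding P:
  K: B, D, E, Q
MB(P) = {B, D, E, K, Q}.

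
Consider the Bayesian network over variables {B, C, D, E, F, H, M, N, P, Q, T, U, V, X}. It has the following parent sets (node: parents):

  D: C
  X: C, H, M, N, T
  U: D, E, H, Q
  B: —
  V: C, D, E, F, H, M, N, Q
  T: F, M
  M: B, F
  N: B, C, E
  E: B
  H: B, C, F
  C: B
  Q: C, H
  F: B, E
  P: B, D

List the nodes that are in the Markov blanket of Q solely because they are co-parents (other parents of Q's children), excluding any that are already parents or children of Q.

{D, E, F, M, N}

Children of Q: U, V.
  U: D, E, H
  V: C, D, E, F, H, M, N
Excluding nodes already adjacent to Q (C, H, U, V), the co-parent-only contribution is {D, E, F, M, N}.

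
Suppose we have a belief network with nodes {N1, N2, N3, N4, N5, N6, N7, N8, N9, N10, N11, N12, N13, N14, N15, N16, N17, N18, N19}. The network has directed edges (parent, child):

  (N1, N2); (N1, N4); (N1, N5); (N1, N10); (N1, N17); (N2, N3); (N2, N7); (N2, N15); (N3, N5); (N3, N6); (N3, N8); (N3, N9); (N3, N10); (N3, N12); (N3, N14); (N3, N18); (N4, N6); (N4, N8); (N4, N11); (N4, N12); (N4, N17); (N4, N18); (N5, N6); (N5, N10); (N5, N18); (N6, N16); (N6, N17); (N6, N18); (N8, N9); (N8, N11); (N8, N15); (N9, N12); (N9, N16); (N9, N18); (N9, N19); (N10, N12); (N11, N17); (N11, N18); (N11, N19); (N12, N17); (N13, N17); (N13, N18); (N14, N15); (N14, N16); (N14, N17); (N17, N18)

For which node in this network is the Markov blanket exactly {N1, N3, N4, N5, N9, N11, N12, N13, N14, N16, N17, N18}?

N6

The target node must have every member of {N1, N3, N4, N5, N9, N11, N12, N13, N14, N16, N17, N18} as a parent, child, or co-parent, and no others.
Parents of N6: N3, N4, N5; children: N16, N17, N18; co-parents: N1, N3, N4, N5, N9, N11, N12, N13, N14, N17.
These exactly cover the given set, so the node is N6.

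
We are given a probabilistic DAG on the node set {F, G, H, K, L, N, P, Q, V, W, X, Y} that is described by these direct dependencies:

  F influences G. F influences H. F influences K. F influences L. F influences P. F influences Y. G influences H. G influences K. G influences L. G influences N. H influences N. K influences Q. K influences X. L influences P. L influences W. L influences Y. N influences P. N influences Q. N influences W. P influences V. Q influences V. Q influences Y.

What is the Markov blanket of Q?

{F, K, L, N, P, V, Y}

Pa(Q) = {K, N}.
Q has children V, Y.
Co-parents of Q (other parents of its children):
  V's other parent is P.
  Y's other parents are F, L.
So the Markov blanket of Q is {F, K, L, N, P, V, Y}.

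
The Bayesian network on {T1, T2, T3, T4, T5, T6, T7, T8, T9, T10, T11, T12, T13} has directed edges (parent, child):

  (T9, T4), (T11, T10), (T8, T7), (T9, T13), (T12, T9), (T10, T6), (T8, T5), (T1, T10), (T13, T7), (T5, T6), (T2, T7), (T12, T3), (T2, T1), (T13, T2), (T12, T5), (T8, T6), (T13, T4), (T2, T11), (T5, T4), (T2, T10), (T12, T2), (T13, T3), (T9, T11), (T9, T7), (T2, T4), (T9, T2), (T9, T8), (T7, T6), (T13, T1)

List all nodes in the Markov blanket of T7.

{T2, T5, T6, T8, T9, T10, T13}

A node's Markov blanket = Pa ∪ Ch ∪ (parents of Ch other than the node itself).
Pa(T7) = {T2, T8, T9, T13}.
Children of T7: T6.
Parents of each child, excluding T7:
  parents(T6) \ {T7} = {T5, T8, T10}.
So the Markov blanket of T7 is {T2, T5, T6, T8, T9, T10, T13}.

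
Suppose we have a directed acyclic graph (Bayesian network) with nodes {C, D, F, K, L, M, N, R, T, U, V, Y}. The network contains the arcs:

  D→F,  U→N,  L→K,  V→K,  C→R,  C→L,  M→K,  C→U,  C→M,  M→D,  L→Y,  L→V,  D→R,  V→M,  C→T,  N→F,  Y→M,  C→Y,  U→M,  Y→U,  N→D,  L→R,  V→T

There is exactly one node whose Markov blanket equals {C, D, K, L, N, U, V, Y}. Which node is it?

M

The target node must have every member of {C, D, K, L, N, U, V, Y} as a parent, child, or co-parent, and no others.
Parents of M: C, U, V, Y; children: D, K; co-parents: L, N, V.
These exactly cover the given set, so the node is M.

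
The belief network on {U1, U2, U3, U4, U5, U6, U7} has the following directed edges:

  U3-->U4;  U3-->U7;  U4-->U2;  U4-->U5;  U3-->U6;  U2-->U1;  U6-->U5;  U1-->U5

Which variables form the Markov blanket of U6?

{U1, U3, U4, U5}

Parents of U6: U3.
Children of U6: U5.
Parents of each child, excluding U6:
  U5's other parents are U1, U4.
So the Markov blanket of U6 is {U1, U3, U4, U5}.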